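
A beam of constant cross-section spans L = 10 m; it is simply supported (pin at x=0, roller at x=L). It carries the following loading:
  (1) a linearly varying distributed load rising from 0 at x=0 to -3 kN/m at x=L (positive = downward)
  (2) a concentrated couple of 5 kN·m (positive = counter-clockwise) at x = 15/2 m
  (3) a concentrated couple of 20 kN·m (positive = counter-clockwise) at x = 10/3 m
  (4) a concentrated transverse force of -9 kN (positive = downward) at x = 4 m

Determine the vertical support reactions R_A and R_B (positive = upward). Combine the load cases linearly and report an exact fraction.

Load 1 — triangular load w₀=-3 kN/m (0→w₀ over full span):
  R_A = w₀L/6 = (-3)·10/6 = -5 kN
  R_B = w₀L/3 = (-3)·10/3 = -10 kN
Load 2 — applied couple M₀=5 kN·m at a=15/2 m (b=L-a=5/2):
  R_A = M₀/L = 5/10 = 1/2 kN
  R_B = -M₀/L = -5/10 = -1/2 kN
Load 3 — applied couple M₀=20 kN·m at a=10/3 m (b=L-a=20/3):
  R_A = M₀/L = 20/10 = 2 kN
  R_B = -M₀/L = -20/10 = -2 kN
Load 4 — point force P=-9 kN at a=4 m (b=L-a=6):
  R_A = Pb/L = (-9)·6/10 = -27/5 kN
  R_B = Pa/L = (-9)·4/10 = -18/5 kN
Superposition: R_A = -79/10 kN, R_B = -161/10 kN

R_A = -79/10 kN, R_B = -161/10 kN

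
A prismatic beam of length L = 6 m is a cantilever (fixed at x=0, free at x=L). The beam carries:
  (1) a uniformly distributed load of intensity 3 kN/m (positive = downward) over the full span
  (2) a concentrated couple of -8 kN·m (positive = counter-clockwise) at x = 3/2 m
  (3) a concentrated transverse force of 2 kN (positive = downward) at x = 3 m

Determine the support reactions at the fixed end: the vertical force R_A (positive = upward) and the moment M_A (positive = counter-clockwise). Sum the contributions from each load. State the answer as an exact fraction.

Load 1 — uniform load w=3 kN/m over full span:
  R_A = wL = 3·6 = 18 kN
  M_A = wL²/2 = 3·6²/2 = 54 kN·m
Load 2 — applied couple M₀=-8 kN·m at a=3/2 m (b=L-a=9/2):
  R_A = 0 kN
  M_A = -M₀ = -(-8) = 8 kN·m
Load 3 — point force P=2 kN at a=3 m (b=L-a=3):
  R_A = P = 2 kN
  M_A = Pa = 2·3 = 6 kN·m
Superposition: R_A = 20 kN, M_A = 68 kN·m

R_A = 20 kN, M_A = 68 kN·m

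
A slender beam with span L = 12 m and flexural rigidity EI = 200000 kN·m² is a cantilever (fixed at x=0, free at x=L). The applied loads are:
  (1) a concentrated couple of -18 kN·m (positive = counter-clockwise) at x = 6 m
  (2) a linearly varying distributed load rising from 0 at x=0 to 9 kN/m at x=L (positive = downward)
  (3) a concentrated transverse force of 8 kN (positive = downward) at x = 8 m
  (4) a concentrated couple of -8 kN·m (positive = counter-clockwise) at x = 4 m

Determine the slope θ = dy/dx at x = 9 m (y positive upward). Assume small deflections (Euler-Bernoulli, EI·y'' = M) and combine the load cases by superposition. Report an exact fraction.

θ(9) = -14733/1280000 rad

Load 1 — applied couple M₀=-18 kN·m at a=6 m (b=L-a=6):
  θ_1 = M₀a/EI  [x>a] = (-18)·6/200000 = -27/50000 rad
Load 2 — triangular load w₀=9 kN/m (0→w₀ over full span):
  θ_2 = (w₀Lx²/4-w₀L²x/3-w₀x⁴/(24L))/EI = (9·12·9²/4-9·12²·9/3-9·9⁴/(24·12))/200000 = -60993/6400000 rad
Load 3 — point force P=8 kN at a=8 m (b=L-a=4):
  θ_3 = -Pa²/(2EI)  [x>a] = -8·8²/(2·200000) = -4/3125 rad
Load 4 — applied couple M₀=-8 kN·m at a=4 m (b=L-a=8):
  θ_4 = M₀a/EI  [x>a] = (-8)·4/200000 = -1/6250 rad
Superposition: θ = Σ θ_i = -14733/1280000 rad ≈ -0.011510 rad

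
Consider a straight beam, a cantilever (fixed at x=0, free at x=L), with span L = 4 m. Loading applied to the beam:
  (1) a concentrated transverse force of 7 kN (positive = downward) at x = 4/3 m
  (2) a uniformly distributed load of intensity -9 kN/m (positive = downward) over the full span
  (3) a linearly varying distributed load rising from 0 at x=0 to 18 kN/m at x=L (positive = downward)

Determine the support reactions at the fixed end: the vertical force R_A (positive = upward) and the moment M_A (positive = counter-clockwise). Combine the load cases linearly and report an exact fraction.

R_A = 7 kN, M_A = 100/3 kN·m

Load 1 — point force P=7 kN at a=4/3 m (b=L-a=8/3):
  R_A = P = 7 kN
  M_A = Pa = 7·(4/3) = 28/3 kN·m
Load 2 — uniform load w=-9 kN/m over full span:
  R_A = wL = (-9)·4 = -36 kN
  M_A = wL²/2 = (-9)·4²/2 = -72 kN·m
Load 3 — triangular load w₀=18 kN/m (0→w₀ over full span):
  R_A = w₀L/2 = 18·4/2 = 36 kN
  M_A = w₀L²/3 = 18·4²/3 = 96 kN·m
Superposition: R_A = 7 kN, M_A = 100/3 kN·m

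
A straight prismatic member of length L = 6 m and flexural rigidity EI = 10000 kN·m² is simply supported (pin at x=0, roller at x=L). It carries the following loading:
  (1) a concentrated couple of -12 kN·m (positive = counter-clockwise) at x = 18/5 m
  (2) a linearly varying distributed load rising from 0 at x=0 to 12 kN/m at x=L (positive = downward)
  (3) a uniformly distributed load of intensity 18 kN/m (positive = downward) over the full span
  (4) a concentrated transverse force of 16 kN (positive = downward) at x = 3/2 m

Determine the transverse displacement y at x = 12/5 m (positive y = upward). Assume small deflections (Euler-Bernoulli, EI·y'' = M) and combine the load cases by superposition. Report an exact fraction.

Load 1 — applied couple M₀=-12 kN·m at a=18/5 m (b=L-a=12/5):
  y_1 = (M₀x³/(6L)+C₁x)/EI  [x≤a] with C₁=M₀(3b²-L²)/(6L)=156/25 = ((-12)·(12/5)³/(6·6)+(156/25)·(12/5))/10000 = 81/78125 m
Load 2 — triangular load w₀=12 kN/m (0→w₀ over full span):
  y_2 = -w₀x(7L⁴-10L²x²+3x⁴)/(360LEI) = -12·(12/5)·(7·6⁴-10·6²·(12/5)²+3·(12/5)⁴)/(360·6·10000) = -92421/9765625 m
Load 3 — uniform load w=18 kN/m over full span:
  y_3 = -wx(L³-2Lx²+x³)/(24EI) = -18·(12/5)·(6³-2·6·(12/5)²+(12/5)³)/(24·10000) = -22599/781250 m
Load 4 — point force P=16 kN at a=3/2 m (b=L-a=9/2):
  y_4 = -Pa(L-x)(2Lx-a²-x²)/(6LEI)  [x>a] = -16·(3/2)·(6-(12/5))·(2·6·(12/5)-(3/2)²-(12/5)²)/(6·6·10000) = -6237/1250000 m
Superposition: y = Σ y_i = -6616161/156250000 m ≈ -0.042343 m

y(12/5) = -6616161/156250000 m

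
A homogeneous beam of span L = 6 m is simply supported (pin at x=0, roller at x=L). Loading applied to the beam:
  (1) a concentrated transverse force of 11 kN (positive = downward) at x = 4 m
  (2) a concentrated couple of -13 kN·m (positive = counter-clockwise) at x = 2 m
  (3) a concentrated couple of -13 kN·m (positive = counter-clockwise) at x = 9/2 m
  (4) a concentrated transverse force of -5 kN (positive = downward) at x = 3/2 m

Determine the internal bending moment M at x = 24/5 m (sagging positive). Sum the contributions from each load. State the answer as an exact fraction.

Load 1 — point force P=11 kN at a=4 m (b=L-a=2):
  M_1 = Pa(L-x)/L  [x>a] = 11·4·(6-(24/5))/6 = 44/5 kN·m
Load 2 — applied couple M₀=-13 kN·m at a=2 m (b=L-a=4):
  M_2 = M₀x/L - M₀  [x>a] = (-13)·(24/5)/6 - (-13) = 13/5 kN·m
Load 3 — applied couple M₀=-13 kN·m at a=9/2 m (b=L-a=3/2):
  M_3 = M₀x/L - M₀  [x>a] = (-13)·(24/5)/6 - (-13) = 13/5 kN·m
Load 4 — point force P=-5 kN at a=3/2 m (b=L-a=9/2):
  M_4 = Pa(L-x)/L  [x>a] = (-5)·(3/2)·(6-(24/5))/6 = -3/2 kN·m
Superposition: M = Σ M_i = 25/2 kN·m ≈ 12.500000 kN·m

M(24/5) = 25/2 kN·m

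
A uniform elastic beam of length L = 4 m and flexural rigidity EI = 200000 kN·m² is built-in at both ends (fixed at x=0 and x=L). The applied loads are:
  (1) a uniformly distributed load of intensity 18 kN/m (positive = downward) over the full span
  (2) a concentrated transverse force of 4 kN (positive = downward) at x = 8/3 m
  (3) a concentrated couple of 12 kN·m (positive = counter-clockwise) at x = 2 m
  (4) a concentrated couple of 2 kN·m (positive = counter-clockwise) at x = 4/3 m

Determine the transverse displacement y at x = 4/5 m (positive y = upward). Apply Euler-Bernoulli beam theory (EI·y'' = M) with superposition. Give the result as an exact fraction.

y(4/5) = -36229/1265625000 m

Load 1 — uniform load w=18 kN/m over full span:
  y_1 = -wx²(L-x)²/(24EI) = -18·(4/5)²·(4-(4/5))²/(24·200000) = -48/1953125 m
Load 2 — point force P=4 kN at a=8/3 m (b=L-a=4/3):
  y_2 = -Pb²x²(3aL-(3a+b)x)/(6L³EI)  [x≤a] = -4·(4/3)²·(4/5)²·(3·(8/3)·4-(3·(8/3)+(4/3))·(4/5))/(6·4³·200000) = -46/31640625 m
Load 3 — applied couple M₀=12 kN·m at a=2 m (b=L-a=2):
  y_3 = (R_Ax³/6 - M_Ax²/2)/EI  [x≤a] with R_A=9/2, M_A=3 = ((9/2)·(4/5)³/6 - 3·(4/5)²/2)/200000 = -9/3125000 m
Load 4 — applied couple M₀=2 kN·m at a=4/3 m (b=L-a=8/3):
  y_4 = (R_Ax³/6 - M_Ax²/2)/EI  [x≤a] with R_A=2/3, M_A=0 = ((2/3)·(4/5)³/6 - 0·(4/5)²/2)/200000 = 1/3515625 m
Superposition: y = Σ y_i = -36229/1265625000 m ≈ -0.000029 m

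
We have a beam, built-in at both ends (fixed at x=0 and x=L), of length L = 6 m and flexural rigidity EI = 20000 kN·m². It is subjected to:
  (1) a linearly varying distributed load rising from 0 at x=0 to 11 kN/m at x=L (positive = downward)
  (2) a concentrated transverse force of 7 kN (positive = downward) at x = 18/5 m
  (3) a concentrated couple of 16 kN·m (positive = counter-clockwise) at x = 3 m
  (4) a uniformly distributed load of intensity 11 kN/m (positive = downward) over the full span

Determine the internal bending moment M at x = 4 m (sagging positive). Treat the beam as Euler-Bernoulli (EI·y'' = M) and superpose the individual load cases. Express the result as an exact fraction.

M(4) = 18977/1125 kN·m

Load 1 — triangular load w₀=11 kN/m (0→w₀ over full span):
  M_1 = 3w₀Lx/20 - w₀L²/30 - w₀x³/(6L) = 3·11·6·4/20 - 11·6²/30 - 11·4³/(6·6) = 308/45 kN·m
Load 2 — point force P=7 kN at a=18/5 m (b=L-a=12/5):
  M_2 = Pa²(a+3b)(L-x)/L³ - Pa²b/L²  [x>a] = 7·(18/5)²·((18/5)+3·(12/5))·(6-4)/6³ - 7·(18/5)²·(12/5)/6² = 378/125 kN·m
Load 3 — applied couple M₀=16 kN·m at a=3 m (b=L-a=3):
  M_3 = R_Ax - M_A - M₀  [x>a] with R_A=4, M_A=4 = 4·4 - 4 - 16 = -4 kN·m
Load 4 — uniform load w=11 kN/m over full span:
  M_4 = wLx/2 - wL²/12 - wx²/2 = 11·6·4/2 - 11·6²/12 - 11·4²/2 = 11 kN·m
Superposition: M = Σ M_i = 18977/1125 kN·m ≈ 16.868444 kN·m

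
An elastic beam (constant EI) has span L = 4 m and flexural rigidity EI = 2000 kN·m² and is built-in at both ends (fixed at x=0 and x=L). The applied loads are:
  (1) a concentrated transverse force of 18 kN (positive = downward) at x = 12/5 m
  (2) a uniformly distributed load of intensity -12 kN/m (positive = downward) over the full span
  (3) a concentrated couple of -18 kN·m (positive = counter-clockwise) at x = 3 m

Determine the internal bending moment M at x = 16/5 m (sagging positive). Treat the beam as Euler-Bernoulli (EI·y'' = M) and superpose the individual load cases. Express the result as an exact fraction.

M(16/5) = 35141/5000 kN·m

Load 1 — point force P=18 kN at a=12/5 m (b=L-a=8/5):
  M_1 = Pa²(a+3b)(L-x)/L³ - Pa²b/L²  [x>a] = 18·(12/5)²·((12/5)+3·(8/5))·(4-(16/5))/4³ - 18·(12/5)²·(8/5)/4² = -648/625 kN·m
Load 2 — uniform load w=-12 kN/m over full span:
  M_2 = wLx/2 - wL²/12 - wx²/2 = (-12)·4·(16/5)/2 - (-12)·4²/12 - (-12)·(16/5)²/2 = 16/25 kN·m
Load 3 — applied couple M₀=-18 kN·m at a=3 m (b=L-a=1):
  M_3 = R_Ax - M_A - M₀  [x>a] with R_A=-81/16, M_A=-45/8 = (-81/16)·(16/5) - (-45/8) - (-18) = 297/40 kN·m
Superposition: M = Σ M_i = 35141/5000 kN·m ≈ 7.028200 kN·m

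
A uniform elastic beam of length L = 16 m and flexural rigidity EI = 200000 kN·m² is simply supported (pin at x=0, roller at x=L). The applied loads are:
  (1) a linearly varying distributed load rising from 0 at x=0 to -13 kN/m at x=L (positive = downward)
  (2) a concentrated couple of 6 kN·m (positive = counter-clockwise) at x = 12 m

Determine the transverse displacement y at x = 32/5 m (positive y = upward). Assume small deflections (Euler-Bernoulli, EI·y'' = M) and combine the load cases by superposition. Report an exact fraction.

Load 1 — triangular load w₀=-13 kN/m (0→w₀ over full span):
  y_1 = -w₀x(7L⁴-10L²x²+3x⁴)/(360LEI) = -(-13)·(32/5)·(7·16⁴-10·16²·(32/5)²+3·(32/5)⁴)/(360·16·200000) = 3797248/146484375 m
Load 2 — applied couple M₀=6 kN·m at a=12 m (b=L-a=4):
  y_2 = (M₀x³/(6L)+C₁x)/EI  [x≤a] with C₁=M₀(3b²-L²)/(6L)=-13 = (6·(32/5)³/(6·16)+(-13)·(32/5))/200000 = -261/781250 m
Superposition: y = Σ y_i = 7496621/292968750 m ≈ 0.025588 m

y(32/5) = 7496621/292968750 m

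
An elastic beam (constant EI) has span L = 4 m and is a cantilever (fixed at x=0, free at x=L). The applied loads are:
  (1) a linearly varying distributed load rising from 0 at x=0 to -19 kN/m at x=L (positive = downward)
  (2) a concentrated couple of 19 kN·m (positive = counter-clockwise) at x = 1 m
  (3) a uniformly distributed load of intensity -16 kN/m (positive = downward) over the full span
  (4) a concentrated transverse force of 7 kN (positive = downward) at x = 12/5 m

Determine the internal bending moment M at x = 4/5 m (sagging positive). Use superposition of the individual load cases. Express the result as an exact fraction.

M(4/5) = 60397/375 kN·m

Load 1 — triangular load w₀=-19 kN/m (0→w₀ over full span):
  M_1 = w₀Lx/2 - w₀L²/3 - w₀x³/(6L) = (-19)·4·(4/5)/2 - (-19)·4²/3 - (-19)·(4/5)³/(6·4) = 26752/375 kN·m
Load 2 — applied couple M₀=19 kN·m at a=1 m (b=L-a=3):
  M_2 = M₀  [x≤a] = 19 = 19 kN·m
Load 3 — uniform load w=-16 kN/m over full span:
  M_3 = -w(L-x)²/2 = -(-16)·(4-(4/5))²/2 = 2048/25 kN·m
Load 4 — point force P=7 kN at a=12/5 m (b=L-a=8/5):
  M_4 = -P(a-x)  [x≤a] = -7·((12/5)-(4/5)) = -56/5 kN·m
Superposition: M = Σ M_i = 60397/375 kN·m ≈ 161.058667 kN·m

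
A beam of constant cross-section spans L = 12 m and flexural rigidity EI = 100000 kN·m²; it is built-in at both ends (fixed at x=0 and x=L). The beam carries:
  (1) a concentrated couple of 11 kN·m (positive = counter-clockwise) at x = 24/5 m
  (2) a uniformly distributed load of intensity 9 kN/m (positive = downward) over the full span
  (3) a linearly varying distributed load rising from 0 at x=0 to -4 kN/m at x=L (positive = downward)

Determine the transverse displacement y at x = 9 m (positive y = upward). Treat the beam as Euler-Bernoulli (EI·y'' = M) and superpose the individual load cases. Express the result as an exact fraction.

Load 1 — applied couple M₀=11 kN·m at a=24/5 m (b=L-a=36/5):
  y_1 = (R_Ax³/6 - M_Ax²/2 - M₀(x-a)²/2)/EI  [x>a] with R_A=33/25, M_A=33/25 = ((33/25)·9³/6 - (33/25)·9²/2 - 11·(9-(24/5))²/2)/100000 = 99/1000000 m
Load 2 — uniform load w=9 kN/m over full span:
  y_2 = -wx²(L-x)²/(24EI) = -9·9²·(12-9)²/(24·100000) = -2187/800000 m
Load 3 — triangular load w₀=-4 kN/m (0→w₀ over full span):
  y_3 = -w₀x²(L-x)²(x+2L)/(120LEI) = -(-4)·9²·(12-9)²·(9+2·12)/(120·12·100000) = 2673/4000000 m
Superposition: y = Σ y_i = -3933/2000000 m ≈ -0.001966 m

y(9) = -3933/2000000 m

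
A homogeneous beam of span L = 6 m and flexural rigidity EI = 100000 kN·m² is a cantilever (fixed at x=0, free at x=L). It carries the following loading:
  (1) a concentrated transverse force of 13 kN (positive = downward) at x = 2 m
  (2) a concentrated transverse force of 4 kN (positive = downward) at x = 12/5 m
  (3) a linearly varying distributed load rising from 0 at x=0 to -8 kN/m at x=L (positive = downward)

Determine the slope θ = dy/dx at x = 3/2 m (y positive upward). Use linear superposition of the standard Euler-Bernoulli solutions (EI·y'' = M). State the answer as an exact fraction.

Load 1 — point force P=13 kN at a=2 m (b=L-a=4):
  θ_1 = -Px(2a-x)/(2EI)  [x≤a] = -13·(3/2)·(2·2-(3/2))/(2·100000) = -39/160000 rad
Load 2 — point force P=4 kN at a=12/5 m (b=L-a=18/5):
  θ_2 = -Px(2a-x)/(2EI)  [x≤a] = -4·(3/2)·(2·(12/5)-(3/2))/(2·100000) = -99/1000000 rad
Load 3 — triangular load w₀=-8 kN/m (0→w₀ over full span):
  θ_3 = (w₀Lx²/4-w₀L²x/3-w₀x⁴/(24L))/EI = ((-8)·6·(3/2)²/4-(-8)·6²·(3/2)/3-(-8)·(3/2)⁴/(24·6))/100000 = 3753/3200000 rad
Superposition: θ = Σ θ_i = 13281/16000000 rad ≈ 0.000830 rad

θ(3/2) = 13281/16000000 rad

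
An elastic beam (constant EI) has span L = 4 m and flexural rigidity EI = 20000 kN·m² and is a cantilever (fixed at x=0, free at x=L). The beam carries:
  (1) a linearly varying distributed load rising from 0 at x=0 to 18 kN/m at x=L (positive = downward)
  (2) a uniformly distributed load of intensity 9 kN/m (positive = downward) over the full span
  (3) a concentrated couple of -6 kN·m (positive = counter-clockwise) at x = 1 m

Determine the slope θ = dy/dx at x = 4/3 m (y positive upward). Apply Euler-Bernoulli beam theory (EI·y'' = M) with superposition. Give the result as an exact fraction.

θ(4/3) = -2297/270000 rad

Load 1 — triangular load w₀=18 kN/m (0→w₀ over full span):
  θ_1 = (w₀Lx²/4-w₀L²x/3-w₀x⁴/(24L))/EI = (18·4·(4/3)²/4-18·4²·(4/3)/3-18·(4/3)⁴/(24·4))/20000 = -163/33750 rad
Load 2 — uniform load w=9 kN/m over full span:
  θ_2 = -wx(x²-3Lx+3L²)/(6EI) = -9·(4/3)·((4/3)²-3·4·(4/3)+3·4²)/(6·20000) = -19/5625 rad
Load 3 — applied couple M₀=-6 kN·m at a=1 m (b=L-a=3):
  θ_3 = M₀a/EI  [x>a] = (-6)·1/20000 = -3/10000 rad
Superposition: θ = Σ θ_i = -2297/270000 rad ≈ -0.008507 rad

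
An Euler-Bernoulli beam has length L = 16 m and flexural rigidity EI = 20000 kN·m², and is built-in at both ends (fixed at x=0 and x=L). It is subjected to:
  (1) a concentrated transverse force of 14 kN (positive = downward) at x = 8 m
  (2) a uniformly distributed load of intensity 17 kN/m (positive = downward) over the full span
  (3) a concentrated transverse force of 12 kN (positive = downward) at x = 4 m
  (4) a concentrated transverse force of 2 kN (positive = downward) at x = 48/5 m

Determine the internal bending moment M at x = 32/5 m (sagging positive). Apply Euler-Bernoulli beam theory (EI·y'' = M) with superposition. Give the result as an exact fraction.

Load 1 — point force P=14 kN at a=8 m (b=L-a=8):
  M_1 = Pb²(3a+b)x/L³ - Pab²/L²  [x≤a] = 14·8²·(3·8+8)·(32/5)/16³ - 14·8·8²/16² = 84/5 kN·m
Load 2 — uniform load w=17 kN/m over full span:
  M_2 = wLx/2 - wL²/12 - wx²/2 = 17·16·(32/5)/2 - 17·16²/12 - 17·(32/5)²/2 = 11968/75 kN·m
Load 3 — point force P=12 kN at a=4 m (b=L-a=12):
  M_3 = Pa²(a+3b)(L-x)/L³ - Pa²b/L²  [x>a] = 12·4²·(4+3·12)·(16-(32/5))/16³ - 12·4²·12/16² = 9 kN·m
Load 4 — point force P=2 kN at a=48/5 m (b=L-a=32/5):
  M_4 = Pb²(3a+b)x/L³ - Pab²/L²  [x≤a] = 2·(32/5)²·(3·(48/5)+(32/5))·(32/5)/16³ - 2·(48/5)·(32/5)²/16² = 896/625 kN·m
Superposition: M = Σ M_i = 350263/1875 kN·m ≈ 186.806933 kN·m

M(32/5) = 350263/1875 kN·m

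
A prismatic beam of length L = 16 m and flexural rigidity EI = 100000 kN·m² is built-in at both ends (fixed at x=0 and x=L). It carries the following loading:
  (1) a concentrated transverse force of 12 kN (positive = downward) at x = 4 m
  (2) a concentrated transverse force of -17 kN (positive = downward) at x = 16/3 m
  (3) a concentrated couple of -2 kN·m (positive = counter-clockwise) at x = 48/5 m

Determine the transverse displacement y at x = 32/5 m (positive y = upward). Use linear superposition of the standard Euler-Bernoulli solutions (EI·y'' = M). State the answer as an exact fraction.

y(32/5) = 14212/9765625 m

Load 1 — point force P=12 kN at a=4 m (b=L-a=12):
  y_1 = -Pa²(L-x)²(3bL-(3b+a)(L-x))/(6L³EI)  [x>a] = -12·4²·(16-(32/5))²·(3·12·16-(3·12+4)·(16-(32/5)))/(6·16³·100000) = -108/78125 m
Load 2 — point force P=-17 kN at a=16/3 m (b=L-a=32/3):
  y_2 = -Pa²(L-x)²(3bL-(3b+a)(L-x))/(6L³EI)  [x>a] = -(-17)·(16/3)²·(16-(32/5))²·(3·(32/3)·16-(3·(32/3)+(16/3))·(16-(32/5)))/(6·16³·100000) = 1088/390625 m
Load 3 — applied couple M₀=-2 kN·m at a=48/5 m (b=L-a=32/5):
  y_3 = (R_Ax³/6 - M_Ax²/2)/EI  [x≤a] with R_A=-9/50, M_A=-16/25 = ((-9/50)·(32/5)³/6 - (-16/25)·(32/5)²/2)/100000 = 512/9765625 m
Superposition: y = Σ y_i = 14212/9765625 m ≈ 0.001455 m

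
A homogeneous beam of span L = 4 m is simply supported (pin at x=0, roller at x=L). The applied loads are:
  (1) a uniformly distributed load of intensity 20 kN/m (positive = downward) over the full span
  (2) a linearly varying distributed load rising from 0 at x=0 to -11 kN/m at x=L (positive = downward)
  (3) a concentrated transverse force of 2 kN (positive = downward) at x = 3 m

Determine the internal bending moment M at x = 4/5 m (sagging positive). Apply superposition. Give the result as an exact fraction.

M(4/5) = 2546/125 kN·m

Load 1 — uniform load w=20 kN/m over full span:
  M_1 = wx(L-x)/2 = 20·(4/5)·(4-(4/5))/2 = 128/5 kN·m
Load 2 — triangular load w₀=-11 kN/m (0→w₀ over full span):
  M_2 = w₀Lx/6 - w₀x³/(6L) = (-11)·4·(4/5)/6 - (-11)·(4/5)³/(6·4) = -704/125 kN·m
Load 3 — point force P=2 kN at a=3 m (b=L-a=1):
  M_3 = Pbx/L  [x≤a] = 2·1·(4/5)/4 = 2/5 kN·m
Superposition: M = Σ M_i = 2546/125 kN·m ≈ 20.368000 kN·m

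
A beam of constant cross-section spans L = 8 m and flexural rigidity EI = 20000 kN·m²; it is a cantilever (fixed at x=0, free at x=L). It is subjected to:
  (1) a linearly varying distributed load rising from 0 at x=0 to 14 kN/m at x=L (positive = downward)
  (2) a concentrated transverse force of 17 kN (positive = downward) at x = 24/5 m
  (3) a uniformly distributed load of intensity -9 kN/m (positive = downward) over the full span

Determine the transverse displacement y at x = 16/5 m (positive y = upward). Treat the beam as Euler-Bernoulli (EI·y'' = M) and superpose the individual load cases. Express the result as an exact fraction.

y(16/5) = -633568/29296875 m

Load 1 — triangular load w₀=14 kN/m (0→w₀ over full span):
  y_1 = (w₀Lx³/12-w₀L²x²/6-w₀x⁵/(120L))/EI = (14·8·(16/5)³/12-14·8²·(16/5)²/6-14·(16/5)⁵/(120·8))/20000 = -1799168/29296875 m
Load 2 — point force P=17 kN at a=24/5 m (b=L-a=16/5):
  y_2 = -Px²(3a-x)/(6EI)  [x≤a] = -17·(16/5)²·(3·(24/5)-(16/5))/(6·20000) = -3808/234375 m
Load 3 — uniform load w=-9 kN/m over full span:
  y_3 = -wx²(x²-4Lx+6L²)/(24EI) = -(-9)·(16/5)²·((16/5)²-4·8·(16/5)+6·8²)/(24·20000) = 21888/390625 m
Superposition: y = Σ y_i = -633568/29296875 m ≈ -0.021626 m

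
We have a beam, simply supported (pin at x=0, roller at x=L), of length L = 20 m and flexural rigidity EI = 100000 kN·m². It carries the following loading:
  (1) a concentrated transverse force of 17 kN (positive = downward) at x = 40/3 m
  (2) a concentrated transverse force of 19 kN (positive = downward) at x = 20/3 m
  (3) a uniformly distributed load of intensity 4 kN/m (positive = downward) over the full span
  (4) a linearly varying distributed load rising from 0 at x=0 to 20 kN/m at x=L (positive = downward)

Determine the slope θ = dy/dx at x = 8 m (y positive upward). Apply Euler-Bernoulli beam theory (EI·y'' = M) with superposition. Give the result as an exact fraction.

Load 1 — point force P=17 kN at a=40/3 m (b=L-a=20/3):
  θ_1 = -Pb(L²-b²-3x²)/(6LEI)  [x≤a] = -17·(20/3)·(20²-(20/3)²-3·8²)/(6·20·100000) = -391/253125 rad
Load 2 — point force P=19 kN at a=20/3 m (b=L-a=40/3):
  θ_2 = -Pa(2L²-6Lx+3x²+a²)/(6LEI)  [x>a] = -19·(20/3)·(2·20²-6·20·8+3·8²+(20/3)²)/(6·20·100000) = -817/1012500 rad
Load 3 — uniform load w=4 kN/m over full span:
  θ_3 = -w(L³-6Lx²+4x³)/(24EI) = -4·(20³-6·20·8²+4·8³)/(24·100000) = -37/9375 rad
Load 4 — triangular load w₀=20 kN/m (0→w₀ over full span):
  θ_4 = -w₀(7L⁴-30L²x²+15x⁴)/(360LEI) = -20·(7·20⁴-30·20²·8²+15·8⁴)/(360·20·100000) = -323/28125 rad
Superposition: θ = Σ θ_i = -3601/202500 rad ≈ -0.017783 rad

θ(8) = -3601/202500 rad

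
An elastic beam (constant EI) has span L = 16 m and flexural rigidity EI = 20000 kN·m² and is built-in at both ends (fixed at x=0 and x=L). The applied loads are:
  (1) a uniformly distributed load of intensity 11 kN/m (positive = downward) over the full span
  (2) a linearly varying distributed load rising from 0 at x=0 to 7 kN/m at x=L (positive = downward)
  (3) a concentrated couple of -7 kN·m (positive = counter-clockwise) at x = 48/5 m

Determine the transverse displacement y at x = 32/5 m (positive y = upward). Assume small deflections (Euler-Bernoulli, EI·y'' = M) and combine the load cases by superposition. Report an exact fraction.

y(32/5) = -1093888/9765625 m

Load 1 — uniform load w=11 kN/m over full span:
  y_1 = -wx²(L-x)²/(24EI) = -11·(32/5)²·(16-(32/5))²/(24·20000) = -33792/390625 m
Load 2 — triangular load w₀=7 kN/m (0→w₀ over full span):
  y_2 = -w₀x²(L-x)²(x+2L)/(120LEI) = -7·(32/5)²·(16-(32/5))²·((32/5)+2·16)/(120·16·20000) = -258048/9765625 m
Load 3 — applied couple M₀=-7 kN·m at a=48/5 m (b=L-a=32/5):
  y_3 = (R_Ax³/6 - M_Ax²/2)/EI  [x≤a] with R_A=-63/100, M_A=-56/25 = ((-63/100)·(32/5)³/6 - (-56/25)·(32/5)²/2)/20000 = 1792/1953125 m
Superposition: y = Σ y_i = -1093888/9765625 m ≈ -0.112014 m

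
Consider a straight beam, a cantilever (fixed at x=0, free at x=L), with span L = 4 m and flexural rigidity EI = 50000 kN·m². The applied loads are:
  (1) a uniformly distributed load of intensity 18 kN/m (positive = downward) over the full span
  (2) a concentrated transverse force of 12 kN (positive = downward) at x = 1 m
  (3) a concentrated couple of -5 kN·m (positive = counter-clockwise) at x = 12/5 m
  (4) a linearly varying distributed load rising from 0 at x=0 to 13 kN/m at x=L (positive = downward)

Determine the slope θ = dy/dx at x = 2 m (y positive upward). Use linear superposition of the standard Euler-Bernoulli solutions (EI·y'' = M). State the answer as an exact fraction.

Load 1 — uniform load w=18 kN/m over full span:
  θ_1 = -wx(x²-3Lx+3L²)/(6EI) = -18·2·(2²-3·4·2+3·4²)/(6·50000) = -21/6250 rad
Load 2 — point force P=12 kN at a=1 m (b=L-a=3):
  θ_2 = -Pa²/(2EI)  [x>a] = -12·1²/(2·50000) = -3/25000 rad
Load 3 — applied couple M₀=-5 kN·m at a=12/5 m (b=L-a=8/5):
  θ_3 = M₀x/EI  [x≤a] = (-5)·2/50000 = -1/5000 rad
Load 4 — triangular load w₀=13 kN/m (0→w₀ over full span):
  θ_4 = (w₀Lx²/4-w₀L²x/3-w₀x⁴/(24L))/EI = (13·4·2²/4-13·4²·2/3-13·2⁴/(24·4))/50000 = -533/300000 rad
Superposition: θ = Σ θ_i = -1637/300000 rad ≈ -0.005457 rad

θ(2) = -1637/300000 rad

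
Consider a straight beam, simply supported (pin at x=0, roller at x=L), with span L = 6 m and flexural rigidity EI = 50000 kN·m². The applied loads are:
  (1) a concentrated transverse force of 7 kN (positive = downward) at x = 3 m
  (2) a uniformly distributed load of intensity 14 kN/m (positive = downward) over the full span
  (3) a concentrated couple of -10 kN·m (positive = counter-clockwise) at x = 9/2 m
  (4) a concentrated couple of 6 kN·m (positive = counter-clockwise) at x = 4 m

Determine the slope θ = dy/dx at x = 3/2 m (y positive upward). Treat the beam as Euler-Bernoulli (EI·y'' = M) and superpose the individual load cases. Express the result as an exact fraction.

Load 1 — point force P=7 kN at a=3 m (b=L-a=3):
  θ_1 = -Pb(L²-b²-3x²)/(6LEI)  [x≤a] = -7·3·(6²-3²-3·(3/2)²)/(6·6·50000) = -189/800000 rad
Load 2 — uniform load w=14 kN/m over full span:
  θ_2 = -w(L³-6Lx²+4x³)/(24EI) = -14·(6³-6·6·(3/2)²+4·(3/2)³)/(24·50000) = -693/400000 rad
Load 3 — applied couple M₀=-10 kN·m at a=9/2 m (b=L-a=3/2):
  θ_3 = (M₀x²/(2L)+C₁)/EI  [x≤a] with C₁=M₀(3b²-L²)/(6L)=65/8 = ((-10)·(3/2)²/(2·6)+(65/8))/50000 = 1/8000 rad
Load 4 — applied couple M₀=6 kN·m at a=4 m (b=L-a=2):
  θ_4 = (M₀x²/(2L)+C₁)/EI  [x≤a] with C₁=M₀(3b²-L²)/(6L)=-4 = (6·(3/2)²/(2·6)+(-4))/50000 = -23/400000 rad
Superposition: θ = Σ θ_i = -1521/800000 rad ≈ -0.001901 rad

θ(3/2) = -1521/800000 rad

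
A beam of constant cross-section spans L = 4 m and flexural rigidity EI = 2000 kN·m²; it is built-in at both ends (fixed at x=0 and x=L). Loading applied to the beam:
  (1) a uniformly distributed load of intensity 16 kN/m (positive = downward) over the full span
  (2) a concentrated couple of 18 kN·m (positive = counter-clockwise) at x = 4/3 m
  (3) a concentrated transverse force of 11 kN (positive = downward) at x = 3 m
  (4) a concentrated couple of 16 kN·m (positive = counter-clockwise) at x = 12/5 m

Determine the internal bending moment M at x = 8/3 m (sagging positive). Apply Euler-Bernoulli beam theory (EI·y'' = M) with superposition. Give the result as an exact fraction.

M(8/3) = 6739/3600 kN·m

Load 1 — uniform load w=16 kN/m over full span:
  M_1 = wLx/2 - wL²/12 - wx²/2 = 16·4·(8/3)/2 - 16·4²/12 - 16·(8/3)²/2 = 64/9 kN·m
Load 2 — applied couple M₀=18 kN·m at a=4/3 m (b=L-a=8/3):
  M_2 = R_Ax - M_A - M₀  [x>a] with R_A=6, M_A=0 = 6·(8/3) - 0 - 18 = -2 kN·m
Load 3 — point force P=11 kN at a=3 m (b=L-a=1):
  M_3 = Pb²(3a+b)x/L³ - Pab²/L²  [x≤a] = 11·1²·(3·3+1)·(8/3)/4³ - 11·3·1²/4² = 121/48 kN·m
Load 4 — applied couple M₀=16 kN·m at a=12/5 m (b=L-a=8/5):
  M_4 = R_Ax - M_A - M₀  [x>a] with R_A=144/25, M_A=128/25 = (144/25)·(8/3) - (128/25) - 16 = -144/25 kN·m
Superposition: M = Σ M_i = 6739/3600 kN·m ≈ 1.871944 kN·m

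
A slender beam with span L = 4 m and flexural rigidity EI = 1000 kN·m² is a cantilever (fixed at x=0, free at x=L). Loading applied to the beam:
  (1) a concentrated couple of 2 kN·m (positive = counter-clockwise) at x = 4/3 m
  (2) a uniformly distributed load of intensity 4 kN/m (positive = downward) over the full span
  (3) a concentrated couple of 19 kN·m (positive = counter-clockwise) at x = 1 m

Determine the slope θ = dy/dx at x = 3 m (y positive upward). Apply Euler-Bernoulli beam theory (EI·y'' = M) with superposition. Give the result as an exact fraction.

θ(3) = -61/3000 rad

Load 1 — applied couple M₀=2 kN·m at a=4/3 m (b=L-a=8/3):
  θ_1 = M₀a/EI  [x>a] = 2·(4/3)/1000 = 1/375 rad
Load 2 — uniform load w=4 kN/m over full span:
  θ_2 = -wx(x²-3Lx+3L²)/(6EI) = -4·3·(3²-3·4·3+3·4²)/(6·1000) = -21/500 rad
Load 3 — applied couple M₀=19 kN·m at a=1 m (b=L-a=3):
  θ_3 = M₀a/EI  [x>a] = 19·1/1000 = 19/1000 rad
Superposition: θ = Σ θ_i = -61/3000 rad ≈ -0.020333 rad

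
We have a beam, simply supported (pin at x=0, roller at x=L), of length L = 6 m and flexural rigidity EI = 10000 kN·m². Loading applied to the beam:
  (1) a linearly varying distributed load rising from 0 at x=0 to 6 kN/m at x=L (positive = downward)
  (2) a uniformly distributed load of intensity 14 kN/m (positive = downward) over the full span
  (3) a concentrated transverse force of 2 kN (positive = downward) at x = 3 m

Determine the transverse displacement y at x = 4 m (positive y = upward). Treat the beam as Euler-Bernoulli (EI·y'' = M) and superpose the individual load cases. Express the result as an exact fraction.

y(4) = -31/1200 m

Load 1 — triangular load w₀=6 kN/m (0→w₀ over full span):
  y_1 = -w₀x(7L⁴-10L²x²+3x⁴)/(360LEI) = -6·4·(7·6⁴-10·6²·4²+3·4⁴)/(360·6·10000) = -17/3750 m
Load 2 — uniform load w=14 kN/m over full span:
  y_2 = -wx(L³-2Lx²+x³)/(24EI) = -14·4·(6³-2·6·4²+4³)/(24·10000) = -77/3750 m
Load 3 — point force P=2 kN at a=3 m (b=L-a=3):
  y_3 = -Pa(L-x)(2Lx-a²-x²)/(6LEI)  [x>a] = -2·3·(6-4)·(2·6·4-3²-4²)/(6·6·10000) = -23/30000 m
Superposition: y = Σ y_i = -31/1200 m ≈ -0.025833 m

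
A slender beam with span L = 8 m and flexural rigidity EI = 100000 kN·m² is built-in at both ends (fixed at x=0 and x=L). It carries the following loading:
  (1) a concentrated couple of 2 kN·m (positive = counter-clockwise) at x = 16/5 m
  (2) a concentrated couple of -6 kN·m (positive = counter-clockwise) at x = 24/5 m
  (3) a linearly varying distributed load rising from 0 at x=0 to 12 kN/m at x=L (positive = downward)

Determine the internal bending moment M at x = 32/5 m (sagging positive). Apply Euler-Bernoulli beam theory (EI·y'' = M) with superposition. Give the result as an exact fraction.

M(32/5) = 262/125 kN·m

Load 1 — applied couple M₀=2 kN·m at a=16/5 m (b=L-a=24/5):
  M_1 = R_Ax - M_A - M₀  [x>a] with R_A=9/25, M_A=6/25 = (9/25)·(32/5) - (6/25) - 2 = 8/125 kN·m
Load 2 — applied couple M₀=-6 kN·m at a=24/5 m (b=L-a=16/5):
  M_2 = R_Ax - M_A - M₀  [x>a] with R_A=-27/25, M_A=-48/25 = (-27/25)·(32/5) - (-48/25) - (-6) = 126/125 kN·m
Load 3 — triangular load w₀=12 kN/m (0→w₀ over full span):
  M_3 = 3w₀Lx/20 - w₀L²/30 - w₀x³/(6L) = 3·12·8·(32/5)/20 - 12·8²/30 - 12·(32/5)³/(6·8) = 128/125 kN·m
Superposition: M = Σ M_i = 262/125 kN·m ≈ 2.096000 kN·m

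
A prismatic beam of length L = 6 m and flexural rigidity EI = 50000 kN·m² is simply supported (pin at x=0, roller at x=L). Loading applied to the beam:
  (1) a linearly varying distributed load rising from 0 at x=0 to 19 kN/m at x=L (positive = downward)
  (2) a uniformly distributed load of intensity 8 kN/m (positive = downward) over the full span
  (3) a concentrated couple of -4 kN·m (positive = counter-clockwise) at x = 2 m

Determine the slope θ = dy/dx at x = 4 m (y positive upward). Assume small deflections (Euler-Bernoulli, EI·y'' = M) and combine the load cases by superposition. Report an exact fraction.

θ(4) = 3349/2250000 rad

Load 1 — triangular load w₀=19 kN/m (0→w₀ over full span):
  θ_1 = -w₀(7L⁴-30L²x²+15x⁴)/(360LEI) = -19·(7·6⁴-30·6²·4²+15·4⁴)/(360·6·50000) = 1729/2250000 rad
Load 2 — uniform load w=8 kN/m over full span:
  θ_2 = -w(L³-6Lx²+4x³)/(24EI) = -8·(6³-6·6·4²+4·4³)/(24·50000) = 13/18750 rad
Load 3 — applied couple M₀=-4 kN·m at a=2 m (b=L-a=4):
  θ_3 = (M₀x²/(2L)-M₀(x-a)+C₁)/EI  [x>a] with C₁=M₀(3b²-L²)/(6L)=-4/3 = ((-4)·4²/(2·6)-(-4)·(4-2)+(-4/3))/50000 = 1/37500 rad
Superposition: θ = Σ θ_i = 3349/2250000 rad ≈ 0.001488 rad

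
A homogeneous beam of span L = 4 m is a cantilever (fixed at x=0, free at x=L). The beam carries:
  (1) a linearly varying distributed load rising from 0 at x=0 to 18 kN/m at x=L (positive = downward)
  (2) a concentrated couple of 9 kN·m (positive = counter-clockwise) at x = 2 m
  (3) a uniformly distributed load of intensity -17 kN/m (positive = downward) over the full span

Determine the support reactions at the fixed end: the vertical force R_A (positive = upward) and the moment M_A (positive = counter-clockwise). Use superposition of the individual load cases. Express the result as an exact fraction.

Load 1 — triangular load w₀=18 kN/m (0→w₀ over full span):
  R_A = w₀L/2 = 18·4/2 = 36 kN
  M_A = w₀L²/3 = 18·4²/3 = 96 kN·m
Load 2 — applied couple M₀=9 kN·m at a=2 m (b=L-a=2):
  R_A = 0 kN
  M_A = -M₀ = -9 kN·m
Load 3 — uniform load w=-17 kN/m over full span:
  R_A = wL = (-17)·4 = -68 kN
  M_A = wL²/2 = (-17)·4²/2 = -136 kN·m
Superposition: R_A = -32 kN, M_A = -49 kN·m

R_A = -32 kN, M_A = -49 kN·m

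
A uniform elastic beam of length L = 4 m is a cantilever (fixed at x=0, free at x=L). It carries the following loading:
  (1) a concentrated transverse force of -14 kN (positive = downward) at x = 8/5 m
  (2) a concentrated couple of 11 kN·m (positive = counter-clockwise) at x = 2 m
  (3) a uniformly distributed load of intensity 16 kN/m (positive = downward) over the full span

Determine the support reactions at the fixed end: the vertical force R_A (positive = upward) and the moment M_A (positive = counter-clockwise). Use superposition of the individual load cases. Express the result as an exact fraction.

Load 1 — point force P=-14 kN at a=8/5 m (b=L-a=12/5):
  R_A = P = (-14) = -14 kN
  M_A = Pa = (-14)·(8/5) = -112/5 kN·m
Load 2 — applied couple M₀=11 kN·m at a=2 m (b=L-a=2):
  R_A = 0 kN
  M_A = -M₀ = -11 kN·m
Load 3 — uniform load w=16 kN/m over full span:
  R_A = wL = 16·4 = 64 kN
  M_A = wL²/2 = 16·4²/2 = 128 kN·m
Superposition: R_A = 50 kN, M_A = 473/5 kN·m

R_A = 50 kN, M_A = 473/5 kN·m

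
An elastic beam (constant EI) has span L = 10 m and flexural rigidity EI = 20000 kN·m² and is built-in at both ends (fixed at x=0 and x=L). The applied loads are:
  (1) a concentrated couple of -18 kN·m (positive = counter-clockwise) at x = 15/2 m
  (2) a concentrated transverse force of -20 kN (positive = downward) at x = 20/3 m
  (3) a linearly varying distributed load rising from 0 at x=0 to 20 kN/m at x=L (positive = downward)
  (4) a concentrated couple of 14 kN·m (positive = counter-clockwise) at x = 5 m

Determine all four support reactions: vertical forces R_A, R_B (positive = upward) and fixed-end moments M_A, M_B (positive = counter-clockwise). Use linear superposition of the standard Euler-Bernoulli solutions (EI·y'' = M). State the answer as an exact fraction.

R_A = 26881/1080 kN, M_A = 10741/216 kN·m, R_B = 59519/1080 kN, M_B = -13715/216 kN·m

Load 1 — applied couple M₀=-18 kN·m at a=15/2 m (b=L-a=5/2):
  R_A = 6M₀ab/L³ = 6·(-18)·(15/2)·(5/2)/10³ = -81/40 kN
  M_A = M₀b(2a-b)/L² = (-18)·(5/2)·(2·(15/2)-(5/2))/10² = -45/8 kN·m
  R_B = -6M₀ab/L³ = -6·(-18)·(15/2)·(5/2)/10³ = 81/40 kN
  M_B = M₀a(2b-a)/L² = (-18)·(15/2)·(2·(5/2)-(15/2))/10² = 27/8 kN·m
Load 2 — point force P=-20 kN at a=20/3 m (b=L-a=10/3):
  R_A = Pb²(3a+b)/L³ = (-20)·(10/3)²·(3·(20/3)+(10/3))/10³ = -140/27 kN
  M_A = Pab²/L² = (-20)·(20/3)·(10/3)²/10² = -400/27 kN·m
  R_B = Pa²(a+3b)/L³ = (-20)·(20/3)²·((20/3)+3·(10/3))/10³ = -400/27 kN
  M_B = -Pa²b/L² = -(-20)·(20/3)²·(10/3)/10² = 800/27 kN·m
Load 3 — triangular load w₀=20 kN/m (0→w₀ over full span):
  R_A = 3w₀L/20 = 3·20·10/20 = 30 kN
  M_A = w₀L²/30 = 20·10²/30 = 200/3 kN·m
  R_B = 7w₀L/20 = 7·20·10/20 = 70 kN
  M_B = -w₀L²/20 = -20·10²/20 = -100 kN·m
Load 4 — applied couple M₀=14 kN·m at a=5 m (b=L-a=5):
  R_A = 6M₀ab/L³ = 6·14·5·5/10³ = 21/10 kN
  M_A = M₀b(2a-b)/L² = 14·5·(2·5-5)/10² = 7/2 kN·m
  R_B = -6M₀ab/L³ = -6·14·5·5/10³ = -21/10 kN
  M_B = M₀a(2b-a)/L² = 14·5·(2·5-5)/10² = 7/2 kN·m
Superposition: R_A = 26881/1080 kN, M_A = 10741/216 kN·m, R_B = 59519/1080 kN, M_B = -13715/216 kN·m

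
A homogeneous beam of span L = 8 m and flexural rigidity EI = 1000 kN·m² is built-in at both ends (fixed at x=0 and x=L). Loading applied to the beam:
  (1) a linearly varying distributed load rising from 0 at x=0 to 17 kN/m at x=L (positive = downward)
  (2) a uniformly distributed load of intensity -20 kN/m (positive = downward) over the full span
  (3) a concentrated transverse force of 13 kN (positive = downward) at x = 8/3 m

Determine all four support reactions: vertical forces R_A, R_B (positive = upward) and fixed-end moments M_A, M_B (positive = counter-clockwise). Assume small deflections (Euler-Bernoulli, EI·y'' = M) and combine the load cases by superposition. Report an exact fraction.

Load 1 — triangular load w₀=17 kN/m (0→w₀ over full span):
  R_A = 3w₀L/20 = 3·17·8/20 = 102/5 kN
  M_A = w₀L²/30 = 17·8²/30 = 544/15 kN·m
  R_B = 7w₀L/20 = 7·17·8/20 = 238/5 kN
  M_B = -w₀L²/20 = -17·8²/20 = -272/5 kN·m
Load 2 — uniform load w=-20 kN/m over full span:
  R_A = wL/2 = (-20)·8/2 = -80 kN
  M_A = wL²/12 = (-20)·8²/12 = -320/3 kN·m
  R_B = wL/2 = (-20)·8/2 = -80 kN
  M_B = -wL²/12 = -(-20)·8²/12 = 320/3 kN·m
Load 3 — point force P=13 kN at a=8/3 m (b=L-a=16/3):
  R_A = Pb²(3a+b)/L³ = 13·(16/3)²·(3·(8/3)+(16/3))/8³ = 260/27 kN
  M_A = Pab²/L² = 13·(8/3)·(16/3)²/8² = 416/27 kN·m
  R_B = Pa²(a+3b)/L³ = 13·(8/3)²·((8/3)+3·(16/3))/8³ = 91/27 kN
  M_B = -Pa²b/L² = -13·(8/3)²·(16/3)/8² = -208/27 kN·m
Superposition: R_A = -6746/135 kN, M_A = -7424/135 kN·m, R_B = -3919/135 kN, M_B = 6016/135 kN·m

R_A = -6746/135 kN, M_A = -7424/135 kN·m, R_B = -3919/135 kN, M_B = 6016/135 kN·m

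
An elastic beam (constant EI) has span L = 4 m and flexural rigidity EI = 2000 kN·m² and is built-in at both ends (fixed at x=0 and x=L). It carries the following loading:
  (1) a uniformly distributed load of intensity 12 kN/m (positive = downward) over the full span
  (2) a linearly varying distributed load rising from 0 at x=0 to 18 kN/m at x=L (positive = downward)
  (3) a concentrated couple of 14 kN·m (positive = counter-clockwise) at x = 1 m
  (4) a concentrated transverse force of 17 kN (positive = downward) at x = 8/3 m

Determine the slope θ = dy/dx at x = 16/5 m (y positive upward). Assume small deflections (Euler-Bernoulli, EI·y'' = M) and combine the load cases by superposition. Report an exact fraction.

Load 1 — uniform load w=12 kN/m over full span:
  θ_1 = -wx(L-x)(L-2x)/(12EI) = -12·(16/5)·(4-(16/5))·(4-2·(16/5))/(12·2000) = 48/15625 rad
Load 2 — triangular load w₀=18 kN/m (0→w₀ over full span):
  θ_2 = -w₀(2x(L-x)(L-2x)(x+2L)+x²(L-x)²)/(120LEI) = -18·(2·(16/5)·(4-(16/5))·(4-2·(16/5))·((16/5)+2·4)+(16/5)²·(4-(16/5))²)/(120·4·2000) = 192/78125 rad
Load 3 — applied couple M₀=14 kN·m at a=1 m (b=L-a=3):
  θ_3 = (R_Ax²/2 - M_Ax - M₀(x-a))/EI  [x>a] with R_A=63/16, M_A=-21/8 = ((63/16)·(16/5)²/2 - (-21/8)·(16/5) - 14·((16/5)-1))/2000 = -7/6250 rad
Load 4 — point force P=17 kN at a=8/3 m (b=L-a=4/3):
  θ_4 = Pa²(L-x)(2bL-(3b+a)(L-x))/(2L³EI)  [x>a] = 17·(8/3)²·(4-(16/5))·(2·(4/3)·4-(3·(4/3)+(8/3))·(4-(16/5)))/(2·4³·2000) = 34/16875 rad
Superposition: θ = Σ θ_i = 27103/4218750 rad ≈ 0.006424 rad

θ(16/5) = 27103/4218750 rad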